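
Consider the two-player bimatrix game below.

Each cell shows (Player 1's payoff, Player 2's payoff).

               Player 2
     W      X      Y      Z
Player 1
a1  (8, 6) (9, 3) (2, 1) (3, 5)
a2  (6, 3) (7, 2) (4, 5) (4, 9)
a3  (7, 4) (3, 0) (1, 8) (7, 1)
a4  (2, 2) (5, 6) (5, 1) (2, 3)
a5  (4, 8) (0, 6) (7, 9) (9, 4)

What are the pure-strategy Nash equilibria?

The pure Nash equilibria are (a1, W) and (a5, Y).

(a1, W): Player 1 gets 8, best alternative 7; Player 2 gets 6, best alternative 5. No profitable deviation — NE.
(a1, X): Player 2 can switch to W (3 → 6). Not NE.
(a1, Y): Player 1 can switch to a2 (2 → 4). Not NE.
(a1, Z): Player 1 can switch to a2 (3 → 4). Not NE.
(a2, W): Player 1 can switch to a1 (6 → 8). Not NE.
(a2, X): Player 1 can switch to a1 (7 → 9). Not NE.
(a2, Y): Player 1 can switch to a4 (4 → 5). Not NE.
(a2, Z): Player 1 can switch to a3 (4 → 7). Not NE.
(a3, W): Player 1 can switch to a1 (7 → 8). Not NE.
(a3, X): Player 1 can switch to a1 (3 → 9). Not NE.
(a3, Y): Player 1 can switch to a1 (1 → 2). Not NE.
(a5, Y): Player 1 gets 7, best alternative 5; Player 2 gets 9, best alternative 8. No profitable deviation — NE.
(The remaining 8 profiles each have a profitable deviation by the same check.)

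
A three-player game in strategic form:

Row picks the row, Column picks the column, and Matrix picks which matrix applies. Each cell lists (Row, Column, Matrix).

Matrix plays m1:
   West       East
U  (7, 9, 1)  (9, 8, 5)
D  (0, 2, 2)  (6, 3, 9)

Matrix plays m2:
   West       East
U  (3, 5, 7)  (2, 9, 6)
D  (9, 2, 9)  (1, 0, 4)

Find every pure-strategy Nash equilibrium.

For each strategy profile, look for a profitable unilateral deviation.
(U, West, m1): Matrix can switch to m2 (1 → 7). Not NE.
(U, West, m2): Row can switch to D (3 → 9). Not NE.
(U, East, m1): Column can switch to West (8 → 9). Not NE.
(U, East, m2): Row gets 2, best alternative 1; Column gets 9, best alternative 5; Matrix gets 6, best alternative 5. No profitable deviation — NE.
(D, West, m1): Row can switch to U (0 → 7). Not NE.
(D, West, m2): Row gets 9, best alternative 3; Column gets 2, best alternative 0; Matrix gets 9, best alternative 2. No profitable deviation — NE.
(D, East, m1): Row can switch to U (6 → 9). Not NE.
(D, East, m2): Row can switch to U (1 → 2). Not NE.

Pure-strategy Nash equilibria: (U, East, m2), (D, West, m2)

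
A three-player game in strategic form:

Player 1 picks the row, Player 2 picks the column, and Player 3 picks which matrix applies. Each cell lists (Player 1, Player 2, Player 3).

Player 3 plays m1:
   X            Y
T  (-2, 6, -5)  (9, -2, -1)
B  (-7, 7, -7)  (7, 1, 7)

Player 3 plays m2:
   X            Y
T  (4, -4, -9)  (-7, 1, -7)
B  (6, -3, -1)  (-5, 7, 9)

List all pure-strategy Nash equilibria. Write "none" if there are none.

Pure-strategy Nash equilibria: (T, X, m1), (B, Y, m2)

Mark each player's best response to every combination of opponents' strategies; a profile where every player is best-responding is a pure Nash equilibrium.
Player 1 against (X, m1): payoffs -2, -7 → best response T.
Player 1 against (X, m2): payoffs 4, 6 → best response B.
Player 1 against (Y, m1): payoffs 9, 7 → best response T.
Player 1 against (Y, m2): payoffs -7, -5 → best response B.
Player 2 against (T, m1): payoffs 6, -2 → best response X.
Player 2 against (T, m2): payoffs -4, 1 → best response Y.
Player 2 against (B, m1): payoffs 7, 1 → best response X.
Player 2 against (B, m2): payoffs -3, 7 → best response Y.
Player 3 against (T, X): payoffs -5, -9 → best response m1.
Player 3 against (T, Y): payoffs -1, -7 → best response m1.
Player 3 against (B, X): payoffs -7, -1 → best response m2.
Player 3 against (B, Y): payoffs 7, 9 → best response m2.
Mutual best responses: (T, X, m1); (B, Y, m2).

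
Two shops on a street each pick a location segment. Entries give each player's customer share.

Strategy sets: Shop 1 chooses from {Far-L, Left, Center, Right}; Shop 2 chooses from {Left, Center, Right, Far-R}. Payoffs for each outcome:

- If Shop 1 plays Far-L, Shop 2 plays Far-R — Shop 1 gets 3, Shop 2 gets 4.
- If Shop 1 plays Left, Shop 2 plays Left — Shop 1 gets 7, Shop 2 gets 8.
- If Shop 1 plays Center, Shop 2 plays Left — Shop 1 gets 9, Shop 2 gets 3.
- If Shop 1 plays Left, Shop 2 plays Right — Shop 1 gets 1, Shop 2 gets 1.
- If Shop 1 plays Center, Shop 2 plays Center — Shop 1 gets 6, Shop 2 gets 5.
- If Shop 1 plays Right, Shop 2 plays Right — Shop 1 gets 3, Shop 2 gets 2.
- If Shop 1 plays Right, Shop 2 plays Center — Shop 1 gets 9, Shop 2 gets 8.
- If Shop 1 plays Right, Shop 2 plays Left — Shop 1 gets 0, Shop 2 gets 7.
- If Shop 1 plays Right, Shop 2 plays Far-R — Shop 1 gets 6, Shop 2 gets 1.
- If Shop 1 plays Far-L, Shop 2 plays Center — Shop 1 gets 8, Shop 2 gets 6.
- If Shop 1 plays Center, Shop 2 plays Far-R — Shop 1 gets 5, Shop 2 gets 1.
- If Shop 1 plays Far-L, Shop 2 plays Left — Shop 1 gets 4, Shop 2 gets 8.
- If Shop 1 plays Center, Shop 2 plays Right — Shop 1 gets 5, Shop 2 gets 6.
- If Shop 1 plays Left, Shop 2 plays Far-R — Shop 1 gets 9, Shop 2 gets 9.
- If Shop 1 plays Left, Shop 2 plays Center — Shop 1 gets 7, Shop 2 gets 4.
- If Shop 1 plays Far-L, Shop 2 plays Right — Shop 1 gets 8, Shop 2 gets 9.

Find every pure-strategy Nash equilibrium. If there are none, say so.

The pure Nash equilibria are (Far-L, Right), (Left, Far-R), (Right, Center).

Check each profile: it is a Nash equilibrium iff no player can strictly gain by switching unilaterally.
(Far-L, Left): Shop 1 can switch to Left (4 → 7). Not NE.
(Far-L, Center): Shop 1 can switch to Right (8 → 9). Not NE.
(Far-L, Right): Shop 1 gets 8, best alternative 5; Shop 2 gets 9, best alternative 8. No profitable deviation — NE.
(Far-L, Far-R): Shop 1 can switch to Left (3 → 9). Not NE.
(Left, Left): Shop 1 can switch to Center (7 → 9). Not NE.
(Left, Center): Shop 1 can switch to Far-L (7 → 8). Not NE.
(Left, Right): Shop 1 can switch to Far-L (1 → 8). Not NE.
(Left, Far-R): Shop 1 gets 9, best alternative 6; Shop 2 gets 9, best alternative 8. No profitable deviation — NE.
(Center, Left): Shop 2 can switch to Center (3 → 5). Not NE.
(Center, Center): Shop 1 can switch to Far-L (6 → 8). Not NE.
(Center, Right): Shop 1 can switch to Far-L (5 → 8). Not NE.
(Center, Far-R): Shop 1 can switch to Left (5 → 9). Not NE.
(Right, Left): Shop 1 can switch to Far-L (0 → 4). Not NE.
(Right, Center): Shop 1 gets 9, best alternative 8; Shop 2 gets 8, best alternative 7. No profitable deviation — NE.
(Right, Right): Shop 1 can switch to Far-L (3 → 8). Not NE.
(The remaining 1 profile has a profitable deviation by the same check.)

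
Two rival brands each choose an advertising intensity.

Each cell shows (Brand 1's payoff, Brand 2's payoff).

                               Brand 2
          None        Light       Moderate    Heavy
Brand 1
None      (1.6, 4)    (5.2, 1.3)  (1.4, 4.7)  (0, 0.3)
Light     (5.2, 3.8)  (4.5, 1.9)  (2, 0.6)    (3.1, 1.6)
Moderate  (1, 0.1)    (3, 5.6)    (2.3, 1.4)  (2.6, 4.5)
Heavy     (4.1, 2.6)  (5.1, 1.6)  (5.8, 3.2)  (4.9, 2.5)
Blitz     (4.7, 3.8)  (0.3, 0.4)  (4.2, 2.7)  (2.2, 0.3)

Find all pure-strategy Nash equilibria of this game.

Brand 1 against None: payoffs 1.6, 5.2, 1, 4.1, 4.7 → best response Light.
Brand 1 against Light: payoffs 5.2, 4.5, 3, 5.1, 0.3 → best response None.
Brand 1 against Moderate: payoffs 1.4, 2, 2.3, 5.8, 4.2 → best response Heavy.
Brand 1 against Heavy: payoffs 0, 3.1, 2.6, 4.9, 2.2 → best response Heavy.
Brand 2 against None: payoffs 4, 1.3, 4.7, 0.3 → best response Moderate.
Brand 2 against Light: payoffs 3.8, 1.9, 0.6, 1.6 → best response None.
Brand 2 against Moderate: payoffs 0.1, 5.6, 1.4, 4.5 → best response Light.
Brand 2 against Heavy: payoffs 2.6, 1.6, 3.2, 2.5 → best response Moderate.
Brand 2 against Blitz: payoffs 3.8, 0.4, 2.7, 0.3 → best response None.
Mutual best responses: (Light, None); (Heavy, Moderate).

Pure-strategy Nash equilibria: (Light, None); (Heavy, Moderate)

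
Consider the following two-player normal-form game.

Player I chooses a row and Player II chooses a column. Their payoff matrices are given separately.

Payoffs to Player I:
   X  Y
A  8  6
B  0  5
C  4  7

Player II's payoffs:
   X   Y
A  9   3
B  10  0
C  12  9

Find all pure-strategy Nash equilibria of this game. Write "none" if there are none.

(A, X)

(A, X): Player I gets 8, best alternative 4; Player II gets 9, best alternative 3. No profitable deviation — NE.
(A, Y): Player I can switch to C (6 → 7). Not NE.
(B, X): Player I can switch to A (0 → 8). Not NE.
(B, Y): Player I can switch to A (5 → 6). Not NE.
(C, X): Player I can switch to A (4 → 8). Not NE.
(C, Y): Player II can switch to X (9 → 12). Not NE.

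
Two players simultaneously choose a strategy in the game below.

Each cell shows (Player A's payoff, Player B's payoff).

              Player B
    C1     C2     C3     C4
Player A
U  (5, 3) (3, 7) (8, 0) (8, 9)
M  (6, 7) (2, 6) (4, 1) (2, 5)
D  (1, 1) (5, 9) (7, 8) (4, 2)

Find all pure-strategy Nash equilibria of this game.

The pure Nash equilibria are (U, C4) and (M, C1) and (D, C2).

Mark each player's best response to every combination of opponents' strategies; a profile where every player is best-responding is a pure Nash equilibrium.
Player A against C1: payoffs 5, 6, 1 → best response M.
Player A against C2: payoffs 3, 2, 5 → best response D.
Player A against C3: payoffs 8, 4, 7 → best response U.
Player A against C4: payoffs 8, 2, 4 → best response U.
Player B against U: payoffs 3, 7, 0, 9 → best response C4.
Player B against M: payoffs 7, 6, 1, 5 → best response C1.
Player B against D: payoffs 1, 9, 8, 2 → best response C2.
Mutual best responses: (U, C4); (M, C1); (D, C2).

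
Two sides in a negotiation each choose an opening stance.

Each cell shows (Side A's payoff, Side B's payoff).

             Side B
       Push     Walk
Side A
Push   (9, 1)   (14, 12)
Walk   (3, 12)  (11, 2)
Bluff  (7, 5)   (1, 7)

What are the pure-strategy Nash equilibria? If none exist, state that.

Pure NE: (Push, Walk)

Side A against Push: payoffs 9, 3, 7 → best response Push.
Side A against Walk: payoffs 14, 11, 1 → best response Push.
Side B against Push: payoffs 1, 12 → best response Walk.
Side B against Walk: payoffs 12, 2 → best response Push.
Side B against Bluff: payoffs 5, 7 → best response Walk.
Mutual best responses: (Push, Walk).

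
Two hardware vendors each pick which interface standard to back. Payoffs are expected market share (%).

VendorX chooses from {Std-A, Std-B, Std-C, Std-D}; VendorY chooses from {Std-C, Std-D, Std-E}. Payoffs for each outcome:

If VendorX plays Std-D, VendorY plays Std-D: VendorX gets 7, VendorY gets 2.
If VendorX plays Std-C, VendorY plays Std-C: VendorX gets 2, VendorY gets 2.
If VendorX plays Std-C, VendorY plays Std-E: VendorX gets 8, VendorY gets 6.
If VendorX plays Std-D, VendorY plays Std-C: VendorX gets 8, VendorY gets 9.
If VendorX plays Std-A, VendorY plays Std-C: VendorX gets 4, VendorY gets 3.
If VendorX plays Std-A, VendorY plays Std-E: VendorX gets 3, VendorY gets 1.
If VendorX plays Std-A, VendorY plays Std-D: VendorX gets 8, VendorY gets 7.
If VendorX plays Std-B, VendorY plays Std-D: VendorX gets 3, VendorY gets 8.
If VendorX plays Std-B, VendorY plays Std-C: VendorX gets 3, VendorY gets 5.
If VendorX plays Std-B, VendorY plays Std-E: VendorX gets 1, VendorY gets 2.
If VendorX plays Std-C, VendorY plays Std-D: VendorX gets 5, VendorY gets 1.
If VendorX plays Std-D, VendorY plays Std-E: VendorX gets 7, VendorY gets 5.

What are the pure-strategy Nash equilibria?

(Std-A, Std-D); (Std-C, Std-E); (Std-D, Std-C)

(Std-A, Std-C): VendorX can switch to Std-D (4 → 8). Not NE.
(Std-A, Std-D): VendorX gets 8, best alternative 7; VendorY gets 7, best alternative 3. No profitable deviation — NE.
(Std-A, Std-E): VendorX can switch to Std-C (3 → 8). Not NE.
(Std-B, Std-C): VendorX can switch to Std-A (3 → 4). Not NE.
(Std-B, Std-D): VendorX can switch to Std-A (3 → 8). Not NE.
(Std-B, Std-E): VendorX can switch to Std-A (1 → 3). Not NE.
(Std-C, Std-C): VendorX can switch to Std-A (2 → 4). Not NE.
(Std-C, Std-D): VendorX can switch to Std-A (5 → 8). Not NE.
(Std-C, Std-E): VendorX gets 8, best alternative 7; VendorY gets 6, best alternative 2. No profitable deviation — NE.
(Std-D, Std-C): VendorX gets 8, best alternative 4; VendorY gets 9, best alternative 5. No profitable deviation — NE.
(Std-D, Std-D): VendorX can switch to Std-A (7 → 8). Not NE.
(Std-D, Std-E): VendorX can switch to Std-C (7 → 8). Not NE.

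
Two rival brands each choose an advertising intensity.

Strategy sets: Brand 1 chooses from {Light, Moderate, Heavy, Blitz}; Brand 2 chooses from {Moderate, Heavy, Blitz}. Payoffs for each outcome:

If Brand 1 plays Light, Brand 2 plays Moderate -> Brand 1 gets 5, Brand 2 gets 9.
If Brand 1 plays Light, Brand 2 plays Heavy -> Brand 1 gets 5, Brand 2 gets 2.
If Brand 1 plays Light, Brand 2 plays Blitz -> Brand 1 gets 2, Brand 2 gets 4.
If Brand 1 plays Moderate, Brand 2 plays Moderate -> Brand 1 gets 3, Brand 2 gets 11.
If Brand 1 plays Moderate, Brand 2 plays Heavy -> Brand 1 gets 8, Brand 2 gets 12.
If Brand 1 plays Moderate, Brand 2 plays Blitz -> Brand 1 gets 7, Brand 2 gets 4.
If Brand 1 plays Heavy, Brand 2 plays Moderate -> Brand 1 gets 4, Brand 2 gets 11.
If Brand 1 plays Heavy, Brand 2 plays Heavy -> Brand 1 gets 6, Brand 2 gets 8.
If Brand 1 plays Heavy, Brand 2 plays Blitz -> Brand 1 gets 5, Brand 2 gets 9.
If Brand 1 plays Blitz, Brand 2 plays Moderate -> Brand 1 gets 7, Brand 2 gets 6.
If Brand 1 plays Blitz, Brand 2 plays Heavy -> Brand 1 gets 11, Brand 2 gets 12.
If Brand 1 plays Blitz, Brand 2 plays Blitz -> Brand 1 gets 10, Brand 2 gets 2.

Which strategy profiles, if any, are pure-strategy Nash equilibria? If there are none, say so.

The unique pure-strategy Nash equilibrium is (Blitz, Heavy).

(Light, Moderate): Brand 1 can switch to Blitz (5 → 7). Not NE.
(Light, Heavy): Brand 1 can switch to Moderate (5 → 8). Not NE.
(Light, Blitz): Brand 1 can switch to Moderate (2 → 7). Not NE.
(Moderate, Moderate): Brand 1 can switch to Light (3 → 5). Not NE.
(Moderate, Heavy): Brand 1 can switch to Blitz (8 → 11). Not NE.
(Moderate, Blitz): Brand 1 can switch to Blitz (7 → 10). Not NE.
(Heavy, Moderate): Brand 1 can switch to Light (4 → 5). Not NE.
(Heavy, Heavy): Brand 1 can switch to Moderate (6 → 8). Not NE.
(Blitz, Heavy): Brand 1 gets 11, best alternative 8; Brand 2 gets 12, best alternative 6. No profitable deviation — NE.
(The remaining 3 profiles each have a profitable deviation by the same check.)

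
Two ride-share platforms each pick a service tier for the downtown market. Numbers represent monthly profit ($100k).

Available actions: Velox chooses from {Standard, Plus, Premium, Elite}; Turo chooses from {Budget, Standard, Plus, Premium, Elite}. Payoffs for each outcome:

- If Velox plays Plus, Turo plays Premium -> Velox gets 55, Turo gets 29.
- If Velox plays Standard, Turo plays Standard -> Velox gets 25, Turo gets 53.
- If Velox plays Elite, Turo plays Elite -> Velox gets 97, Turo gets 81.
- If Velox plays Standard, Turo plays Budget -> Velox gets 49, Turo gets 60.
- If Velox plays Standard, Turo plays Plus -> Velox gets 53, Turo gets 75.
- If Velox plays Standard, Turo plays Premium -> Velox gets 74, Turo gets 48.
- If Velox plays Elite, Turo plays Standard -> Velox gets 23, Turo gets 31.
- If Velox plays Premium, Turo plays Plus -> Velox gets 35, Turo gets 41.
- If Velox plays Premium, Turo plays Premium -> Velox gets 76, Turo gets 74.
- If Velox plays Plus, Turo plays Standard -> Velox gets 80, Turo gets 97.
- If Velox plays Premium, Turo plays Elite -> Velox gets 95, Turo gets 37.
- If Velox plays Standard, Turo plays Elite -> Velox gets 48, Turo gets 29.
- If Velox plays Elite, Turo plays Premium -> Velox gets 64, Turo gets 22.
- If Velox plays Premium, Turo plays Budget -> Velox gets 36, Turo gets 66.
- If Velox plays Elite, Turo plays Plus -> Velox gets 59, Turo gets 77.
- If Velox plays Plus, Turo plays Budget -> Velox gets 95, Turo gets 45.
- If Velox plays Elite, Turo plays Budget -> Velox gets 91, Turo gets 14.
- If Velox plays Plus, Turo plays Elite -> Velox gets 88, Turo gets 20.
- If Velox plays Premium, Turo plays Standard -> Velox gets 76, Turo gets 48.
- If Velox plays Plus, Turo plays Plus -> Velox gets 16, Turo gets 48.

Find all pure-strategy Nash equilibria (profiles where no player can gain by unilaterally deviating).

(Plus, Standard), (Premium, Premium), (Elite, Elite)

Velox against Budget: payoffs 49, 95, 36, 91 → best response Plus.
Velox against Standard: payoffs 25, 80, 76, 23 → best response Plus.
Velox against Plus: payoffs 53, 16, 35, 59 → best response Elite.
Velox against Premium: payoffs 74, 55, 76, 64 → best response Premium.
Velox against Elite: payoffs 48, 88, 95, 97 → best response Elite.
Turo against Standard: payoffs 60, 53, 75, 48, 29 → best response Plus.
Turo against Plus: payoffs 45, 97, 48, 29, 20 → best response Standard.
Turo against Premium: payoffs 66, 48, 41, 74, 37 → best response Premium.
Turo against Elite: payoffs 14, 31, 77, 22, 81 → best response Elite.
Mutual best responses: (Plus, Standard); (Premium, Premium); (Elite, Elite).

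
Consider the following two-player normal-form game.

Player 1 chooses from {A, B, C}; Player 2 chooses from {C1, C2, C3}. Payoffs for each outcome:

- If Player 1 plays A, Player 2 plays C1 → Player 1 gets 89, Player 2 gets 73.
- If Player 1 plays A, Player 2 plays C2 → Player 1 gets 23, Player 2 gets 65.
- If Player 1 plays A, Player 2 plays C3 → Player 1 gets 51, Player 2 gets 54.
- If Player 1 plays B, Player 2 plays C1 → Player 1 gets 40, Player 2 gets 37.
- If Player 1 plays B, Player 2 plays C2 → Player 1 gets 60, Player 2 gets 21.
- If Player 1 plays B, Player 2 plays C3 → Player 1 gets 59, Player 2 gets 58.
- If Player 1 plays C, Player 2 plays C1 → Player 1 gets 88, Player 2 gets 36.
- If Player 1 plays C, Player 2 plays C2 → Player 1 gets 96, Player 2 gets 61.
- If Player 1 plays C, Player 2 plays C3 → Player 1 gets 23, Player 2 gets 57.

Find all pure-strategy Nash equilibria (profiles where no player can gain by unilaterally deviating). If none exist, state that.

The pure Nash equilibria are (A, C1), (B, C3), (C, C2).

Player 1 against C1: payoffs 89, 40, 88 → best response A.
Player 1 against C2: payoffs 23, 60, 96 → best response C.
Player 1 against C3: payoffs 51, 59, 23 → best response B.
Player 2 against A: payoffs 73, 65, 54 → best response C1.
Player 2 against B: payoffs 37, 21, 58 → best response C3.
Player 2 against C: payoffs 36, 61, 57 → best response C2.
Mutual best responses: (A, C1); (B, C3); (C, C2).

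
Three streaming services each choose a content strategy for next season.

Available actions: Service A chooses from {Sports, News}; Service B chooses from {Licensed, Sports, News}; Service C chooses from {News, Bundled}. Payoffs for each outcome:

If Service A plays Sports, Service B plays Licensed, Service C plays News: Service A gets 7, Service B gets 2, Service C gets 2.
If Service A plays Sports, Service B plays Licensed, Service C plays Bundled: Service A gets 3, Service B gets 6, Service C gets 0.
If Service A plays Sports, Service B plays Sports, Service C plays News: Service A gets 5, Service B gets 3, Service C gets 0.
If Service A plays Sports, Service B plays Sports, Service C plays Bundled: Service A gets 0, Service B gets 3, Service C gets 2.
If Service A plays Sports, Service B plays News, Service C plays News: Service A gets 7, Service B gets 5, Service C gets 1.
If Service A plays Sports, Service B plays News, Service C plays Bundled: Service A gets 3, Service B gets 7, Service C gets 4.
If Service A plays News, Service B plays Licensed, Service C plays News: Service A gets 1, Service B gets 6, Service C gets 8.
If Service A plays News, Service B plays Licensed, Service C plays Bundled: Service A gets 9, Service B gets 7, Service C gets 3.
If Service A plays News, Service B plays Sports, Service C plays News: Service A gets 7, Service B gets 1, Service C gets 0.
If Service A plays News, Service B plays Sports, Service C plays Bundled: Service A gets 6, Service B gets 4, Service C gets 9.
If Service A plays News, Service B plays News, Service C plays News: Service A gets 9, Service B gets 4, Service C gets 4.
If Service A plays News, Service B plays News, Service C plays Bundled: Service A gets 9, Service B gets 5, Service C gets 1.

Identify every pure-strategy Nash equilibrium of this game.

none

For each player, find the best response to each opponent profile; mutual best responses are the pure NE.
Service A against (Licensed, News): payoffs 7, 1 → best response Sports.
Service A against (Licensed, Bundled): payoffs 3, 9 → best response News.
Service A against (Sports, News): payoffs 5, 7 → best response News.
Service A against (Sports, Bundled): payoffs 0, 6 → best response News.
Service A against (News, News): payoffs 7, 9 → best response News.
Service A against (News, Bundled): payoffs 3, 9 → best response News.
Service B against (Sports, News): payoffs 2, 3, 5 → best response News.
Service B against (Sports, Bundled): payoffs 6, 3, 7 → best response News.
Service B against (News, News): payoffs 6, 1, 4 → best response Licensed.
Service B against (News, Bundled): payoffs 7, 4, 5 → best response Licensed.
Service C against (Sports, Licensed): payoffs 2, 0 → best response News.
Service C against (Sports, Sports): payoffs 0, 2 → best response Bundled.
Service C against (Sports, News): payoffs 1, 4 → best response Bundled.
Service C against (News, Licensed): payoffs 8, 3 → best response News.
Service C against (News, Sports): payoffs 0, 9 → best response Bundled.
Service C against (News, News): payoffs 4, 1 → best response News.
No profile is a mutual best response for all players.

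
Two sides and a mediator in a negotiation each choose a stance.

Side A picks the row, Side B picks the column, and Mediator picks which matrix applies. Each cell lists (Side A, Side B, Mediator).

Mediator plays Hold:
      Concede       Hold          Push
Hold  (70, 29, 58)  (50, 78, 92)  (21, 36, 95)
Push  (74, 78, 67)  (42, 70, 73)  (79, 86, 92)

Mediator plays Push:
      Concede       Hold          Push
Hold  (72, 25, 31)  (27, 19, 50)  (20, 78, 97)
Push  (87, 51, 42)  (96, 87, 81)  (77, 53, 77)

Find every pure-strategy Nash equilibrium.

(Hold, Hold, Hold) and (Push, Hold, Push) and (Push, Push, Hold)

Side A against (Concede, Hold): payoffs 70, 74 → best response Push.
Side A against (Concede, Push): payoffs 72, 87 → best response Push.
Side A against (Hold, Hold): payoffs 50, 42 → best response Hold.
Side A against (Hold, Push): payoffs 27, 96 → best response Push.
Side A against (Push, Hold): payoffs 21, 79 → best response Push.
Side A against (Push, Push): payoffs 20, 77 → best response Push.
Side B against (Hold, Hold): payoffs 29, 78, 36 → best response Hold.
Side B against (Hold, Push): payoffs 25, 19, 78 → best response Push.
Side B against (Push, Hold): payoffs 78, 70, 86 → best response Push.
Side B against (Push, Push): payoffs 51, 87, 53 → best response Hold.
Mediator against (Hold, Concede): payoffs 58, 31 → best response Hold.
Mediator against (Hold, Hold): payoffs 92, 50 → best response Hold.
Mediator against (Hold, Push): payoffs 95, 97 → best response Push.
Mediator against (Push, Concede): payoffs 67, 42 → best response Hold.
Mediator against (Push, Hold): payoffs 73, 81 → best response Push.
Mediator against (Push, Push): payoffs 92, 77 → best response Hold.
Mutual best responses: (Hold, Hold, Hold); (Push, Hold, Push); (Push, Push, Hold).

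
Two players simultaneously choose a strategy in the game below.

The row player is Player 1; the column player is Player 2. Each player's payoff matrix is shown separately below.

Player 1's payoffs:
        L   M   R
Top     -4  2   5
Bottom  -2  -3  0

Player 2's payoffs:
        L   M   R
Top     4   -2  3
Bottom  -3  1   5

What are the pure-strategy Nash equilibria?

No pure-strategy Nash equilibrium.

Mark each player's best response to every combination of opponents' strategies; a profile where every player is best-responding is a pure Nash equilibrium.
Player 1 against L: payoffs -4, -2 → best response Bottom.
Player 1 against M: payoffs 2, -3 → best response Top.
Player 1 against R: payoffs 5, 0 → best response Top.
Player 2 against Top: payoffs 4, -2, 3 → best response L.
Player 2 against Bottom: payoffs -3, 1, 5 → best response R.
No profile is a mutual best response for all players.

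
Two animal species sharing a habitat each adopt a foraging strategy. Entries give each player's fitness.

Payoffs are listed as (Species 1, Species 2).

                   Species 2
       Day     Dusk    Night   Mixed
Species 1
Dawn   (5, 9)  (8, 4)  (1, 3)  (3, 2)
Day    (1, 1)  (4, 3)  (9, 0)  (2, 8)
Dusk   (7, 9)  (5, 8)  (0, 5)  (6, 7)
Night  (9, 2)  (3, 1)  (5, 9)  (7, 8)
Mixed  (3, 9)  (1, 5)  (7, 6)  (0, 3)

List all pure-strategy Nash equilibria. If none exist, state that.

(Dawn, Day): Species 1 can switch to Dusk (5 → 7). Not NE.
(Dawn, Dusk): Species 2 can switch to Day (4 → 9). Not NE.
(Dawn, Night): Species 1 can switch to Day (1 → 9). Not NE.
(Dawn, Mixed): Species 1 can switch to Dusk (3 → 6). Not NE.
(Day, Day): Species 1 can switch to Dawn (1 → 5). Not NE.
(Day, Dusk): Species 1 can switch to Dawn (4 → 8). Not NE.
(Day, Night): Species 2 can switch to Day (0 → 1). Not NE.
(Day, Mixed): Species 1 can switch to Dawn (2 → 3). Not NE.
(Dusk, Day): Species 1 can switch to Night (7 → 9). Not NE.
(Dusk, Dusk): Species 1 can switch to Dawn (5 → 8). Not NE.
(Dusk, Night): Species 1 can switch to Dawn (0 → 1). Not NE.
(Dusk, Mixed): Species 1 can switch to Night (6 → 7). Not NE.
(The remaining 8 profiles each have a profitable deviation by the same check.)

This game has no pure Nash equilibrium.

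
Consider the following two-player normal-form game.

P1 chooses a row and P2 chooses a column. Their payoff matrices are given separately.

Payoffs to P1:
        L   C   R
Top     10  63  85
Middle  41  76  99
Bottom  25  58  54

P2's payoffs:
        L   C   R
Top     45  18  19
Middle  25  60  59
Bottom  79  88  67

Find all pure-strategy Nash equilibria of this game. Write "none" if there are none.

(Middle, C)

Mark each player's best response to every combination of opponents' strategies; a profile where every player is best-responding is a pure Nash equilibrium.
P1 against L: payoffs 10, 41, 25 → best response Middle.
P1 against C: payoffs 63, 76, 58 → best response Middle.
P1 against R: payoffs 85, 99, 54 → best response Middle.
P2 against Top: payoffs 45, 18, 19 → best response L.
P2 against Middle: payoffs 25, 60, 59 → best response C.
P2 against Bottom: payoffs 79, 88, 67 → best response C.
Mutual best responses: (Middle, C).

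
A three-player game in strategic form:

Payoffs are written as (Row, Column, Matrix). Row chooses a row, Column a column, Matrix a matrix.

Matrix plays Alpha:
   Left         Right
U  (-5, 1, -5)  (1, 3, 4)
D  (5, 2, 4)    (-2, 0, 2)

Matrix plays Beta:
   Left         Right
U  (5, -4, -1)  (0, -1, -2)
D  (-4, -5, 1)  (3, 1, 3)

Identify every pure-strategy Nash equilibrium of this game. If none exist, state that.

For each strategy profile, look for a profitable unilateral deviation.
(U, Left, Alpha): Row can switch to D (-5 → 5). Not NE.
(U, Left, Beta): Column can switch to Right (-4 → -1). Not NE.
(U, Right, Alpha): Row gets 1, best alternative -2; Column gets 3, best alternative 1; Matrix gets 4, best alternative -2. No profitable deviation — NE.
(U, Right, Beta): Row can switch to D (0 → 3). Not NE.
(D, Left, Alpha): Row gets 5, best alternative -5; Column gets 2, best alternative 0; Matrix gets 4, best alternative 1. No profitable deviation — NE.
(D, Left, Beta): Row can switch to U (-4 → 5). Not NE.
(D, Right, Alpha): Row can switch to U (-2 → 1). Not NE.
(D, Right, Beta): Row gets 3, best alternative 0; Column gets 1, best alternative -5; Matrix gets 3, best alternative 2. No profitable deviation — NE.

Pure-strategy Nash equilibria: (U, Right, Alpha); (D, Left, Alpha); (D, Right, Beta)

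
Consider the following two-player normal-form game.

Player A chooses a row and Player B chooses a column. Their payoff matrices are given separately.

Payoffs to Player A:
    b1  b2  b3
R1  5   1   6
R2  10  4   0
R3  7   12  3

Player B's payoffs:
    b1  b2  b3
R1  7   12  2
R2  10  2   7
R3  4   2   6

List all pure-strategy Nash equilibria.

(R2, b1)

Player A against b1: payoffs 5, 10, 7 → best response R2.
Player A against b2: payoffs 1, 4, 12 → best response R3.
Player A against b3: payoffs 6, 0, 3 → best response R1.
Player B against R1: payoffs 7, 12, 2 → best response b2.
Player B against R2: payoffs 10, 2, 7 → best response b1.
Player B against R3: payoffs 4, 2, 6 → best response b3.
Mutual best responses: (R2, b1).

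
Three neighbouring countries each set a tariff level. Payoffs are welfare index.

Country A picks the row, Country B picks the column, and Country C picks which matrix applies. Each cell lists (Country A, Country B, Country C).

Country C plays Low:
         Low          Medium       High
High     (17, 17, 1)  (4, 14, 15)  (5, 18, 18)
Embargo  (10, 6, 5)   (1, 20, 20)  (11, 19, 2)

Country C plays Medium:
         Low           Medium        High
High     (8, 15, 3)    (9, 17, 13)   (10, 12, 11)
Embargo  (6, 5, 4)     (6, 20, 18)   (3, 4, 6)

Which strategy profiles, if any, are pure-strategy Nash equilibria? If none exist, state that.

For each player, find the best response to each opponent profile; mutual best responses are the pure NE.
Country A against (Low, Low): payoffs 17, 10 → best response High.
Country A against (Low, Medium): payoffs 8, 6 → best response High.
Country A against (Medium, Low): payoffs 4, 1 → best response High.
Country A against (Medium, Medium): payoffs 9, 6 → best response High.
Country A against (High, Low): payoffs 5, 11 → best response Embargo.
Country A against (High, Medium): payoffs 10, 3 → best response High.
Country B against (High, Low): payoffs 17, 14, 18 → best response High.
Country B against (High, Medium): payoffs 15, 17, 12 → best response Medium.
Country B against (Embargo, Low): payoffs 6, 20, 19 → best response Medium.
Country B against (Embargo, Medium): payoffs 5, 20, 4 → best response Medium.
Country C against (High, Low): payoffs 1, 3 → best response Medium.
Country C against (High, Medium): payoffs 15, 13 → best response Low.
Country C against (High, High): payoffs 18, 11 → best response Low.
Country C against (Embargo, Low): payoffs 5, 4 → best response Low.
Country C against (Embargo, Medium): payoffs 20, 18 → best response Low.
Country C against (Embargo, High): payoffs 2, 6 → best response Medium.
No profile is a mutual best response for all players.

No pure-strategy Nash equilibrium.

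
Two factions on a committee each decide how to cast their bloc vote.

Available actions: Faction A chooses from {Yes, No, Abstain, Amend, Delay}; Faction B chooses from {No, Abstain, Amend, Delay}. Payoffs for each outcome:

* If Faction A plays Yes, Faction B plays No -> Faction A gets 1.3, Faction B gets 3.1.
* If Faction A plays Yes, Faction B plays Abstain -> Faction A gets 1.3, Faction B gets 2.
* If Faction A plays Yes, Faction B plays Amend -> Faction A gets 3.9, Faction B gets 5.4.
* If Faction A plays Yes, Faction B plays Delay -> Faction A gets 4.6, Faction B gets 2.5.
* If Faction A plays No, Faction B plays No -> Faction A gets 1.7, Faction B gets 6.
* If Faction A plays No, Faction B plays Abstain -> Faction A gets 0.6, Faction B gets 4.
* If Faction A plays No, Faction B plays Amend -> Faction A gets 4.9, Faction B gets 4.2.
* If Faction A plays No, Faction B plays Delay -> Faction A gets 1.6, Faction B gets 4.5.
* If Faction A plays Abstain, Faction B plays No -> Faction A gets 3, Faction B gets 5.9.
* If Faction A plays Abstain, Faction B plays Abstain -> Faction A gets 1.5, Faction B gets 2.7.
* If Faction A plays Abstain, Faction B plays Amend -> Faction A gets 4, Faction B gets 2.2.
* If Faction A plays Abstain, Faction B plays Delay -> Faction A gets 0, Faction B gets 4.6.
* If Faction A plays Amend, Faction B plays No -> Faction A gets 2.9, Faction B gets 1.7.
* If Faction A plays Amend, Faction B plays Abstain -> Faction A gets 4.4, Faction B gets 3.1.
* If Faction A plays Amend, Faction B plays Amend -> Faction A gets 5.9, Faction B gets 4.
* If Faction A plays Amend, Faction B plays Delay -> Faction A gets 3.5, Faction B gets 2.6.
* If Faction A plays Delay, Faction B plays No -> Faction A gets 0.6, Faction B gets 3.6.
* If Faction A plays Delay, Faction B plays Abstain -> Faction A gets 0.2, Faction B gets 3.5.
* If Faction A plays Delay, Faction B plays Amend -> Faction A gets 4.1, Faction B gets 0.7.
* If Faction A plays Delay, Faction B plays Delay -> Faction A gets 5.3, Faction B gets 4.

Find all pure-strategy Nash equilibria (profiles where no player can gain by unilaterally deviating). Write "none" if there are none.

(Yes, No): Faction A can switch to No (1.3 → 1.7). Not NE.
(Yes, Abstain): Faction A can switch to Abstain (1.3 → 1.5). Not NE.
(Yes, Amend): Faction A can switch to No (3.9 → 4.9). Not NE.
(Yes, Delay): Faction A can switch to Delay (4.6 → 5.3). Not NE.
(No, No): Faction A can switch to Abstain (1.7 → 3). Not NE.
(No, Abstain): Faction A can switch to Yes (0.6 → 1.3). Not NE.
(No, Amend): Faction A can switch to Amend (4.9 → 5.9). Not NE.
(No, Delay): Faction A can switch to Yes (1.6 → 4.6). Not NE.
(Abstain, No): Faction A gets 3, best alternative 2.9; Faction B gets 5.9, best alternative 4.6. No profitable deviation — NE.
(Abstain, Abstain): Faction A can switch to Amend (1.5 → 4.4). Not NE.
(Abstain, Amend): Faction A can switch to No (4 → 4.9). Not NE.
(Abstain, Delay): Faction A can switch to Yes (0 → 4.6). Not NE.
(Amend, No): Faction A can switch to Abstain (2.9 → 3). Not NE.
(Amend, Amend): Faction A gets 5.9, best alternative 4.9; Faction B gets 4, best alternative 3.1. No profitable deviation — NE.
(Delay, Delay): Faction A gets 5.3, best alternative 4.6; Faction B gets 4, best alternative 3.6. No profitable deviation — NE.
(The remaining 5 profiles each have a profitable deviation by the same check.)

(Abstain, No); (Amend, Amend); (Delay, Delay)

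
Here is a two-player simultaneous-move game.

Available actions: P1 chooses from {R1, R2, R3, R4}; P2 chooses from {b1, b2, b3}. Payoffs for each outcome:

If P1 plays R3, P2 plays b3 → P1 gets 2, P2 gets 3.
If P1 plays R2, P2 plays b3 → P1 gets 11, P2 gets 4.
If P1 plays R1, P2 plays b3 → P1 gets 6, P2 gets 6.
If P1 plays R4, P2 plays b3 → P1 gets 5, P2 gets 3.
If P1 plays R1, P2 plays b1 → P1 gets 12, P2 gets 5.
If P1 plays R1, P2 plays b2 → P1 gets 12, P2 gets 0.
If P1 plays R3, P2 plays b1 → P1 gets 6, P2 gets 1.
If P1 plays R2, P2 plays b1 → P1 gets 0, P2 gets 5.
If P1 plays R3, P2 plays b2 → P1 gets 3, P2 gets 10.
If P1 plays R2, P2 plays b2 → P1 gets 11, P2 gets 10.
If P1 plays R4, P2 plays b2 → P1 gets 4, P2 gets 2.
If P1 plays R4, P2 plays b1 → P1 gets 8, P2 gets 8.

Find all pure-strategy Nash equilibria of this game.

Mark each player's best response to every combination of opponents' strategies; a profile where every player is best-responding is a pure Nash equilibrium.
P1 against b1: payoffs 12, 0, 6, 8 → best response R1.
P1 against b2: payoffs 12, 11, 3, 4 → best response R1.
P1 against b3: payoffs 6, 11, 2, 5 → best response R2.
P2 against R1: payoffs 5, 0, 6 → best response b3.
P2 against R2: payoffs 5, 10, 4 → best response b2.
P2 against R3: payoffs 1, 10, 3 → best response b2.
P2 against R4: payoffs 8, 2, 3 → best response b1.
No profile is a mutual best response for all players.

There is no pure-strategy Nash equilibrium.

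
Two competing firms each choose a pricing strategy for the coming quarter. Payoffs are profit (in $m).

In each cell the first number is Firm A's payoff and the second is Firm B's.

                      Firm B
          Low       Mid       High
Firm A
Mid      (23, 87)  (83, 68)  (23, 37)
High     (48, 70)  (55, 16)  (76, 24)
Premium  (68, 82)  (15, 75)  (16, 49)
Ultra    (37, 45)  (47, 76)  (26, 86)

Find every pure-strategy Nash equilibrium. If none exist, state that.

(Mid, Low): Firm A can switch to High (23 → 48). Not NE.
(Mid, Mid): Firm B can switch to Low (68 → 87). Not NE.
(Mid, High): Firm A can switch to High (23 → 76). Not NE.
(High, Low): Firm A can switch to Premium (48 → 68). Not NE.
(High, Mid): Firm A can switch to Mid (55 → 83). Not NE.
(High, High): Firm B can switch to Low (24 → 70). Not NE.
(Premium, Low): Firm A gets 68, best alternative 48; Firm B gets 82, best alternative 75. No profitable deviation — NE.
(Premium, Mid): Firm A can switch to Mid (15 → 83). Not NE.
(Premium, High): Firm A can switch to Mid (16 → 23). Not NE.
(Ultra, Low): Firm A can switch to High (37 → 48). Not NE.
(Ultra, Mid): Firm A can switch to Mid (47 → 83). Not NE.
(The remaining 1 profile has a profitable deviation by the same check.)

The unique pure-strategy Nash equilibrium is (Premium, Low).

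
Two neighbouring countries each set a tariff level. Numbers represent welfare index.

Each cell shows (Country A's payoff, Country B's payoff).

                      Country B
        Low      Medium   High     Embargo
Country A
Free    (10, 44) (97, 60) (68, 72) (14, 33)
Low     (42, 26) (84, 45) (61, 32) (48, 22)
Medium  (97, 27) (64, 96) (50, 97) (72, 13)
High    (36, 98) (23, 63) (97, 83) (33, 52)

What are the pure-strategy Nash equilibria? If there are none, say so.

This game has no pure Nash equilibrium.

Country A against Low: payoffs 10, 42, 97, 36 → best response Medium.
Country A against Medium: payoffs 97, 84, 64, 23 → best response Free.
Country A against High: payoffs 68, 61, 50, 97 → best response High.
Country A against Embargo: payoffs 14, 48, 72, 33 → best response Medium.
Country B against Free: payoffs 44, 60, 72, 33 → best response High.
Country B against Low: payoffs 26, 45, 32, 22 → best response Medium.
Country B against Medium: payoffs 27, 96, 97, 13 → best response High.
Country B against High: payoffs 98, 63, 83, 52 → best response Low.
No profile is a mutual best response for all players.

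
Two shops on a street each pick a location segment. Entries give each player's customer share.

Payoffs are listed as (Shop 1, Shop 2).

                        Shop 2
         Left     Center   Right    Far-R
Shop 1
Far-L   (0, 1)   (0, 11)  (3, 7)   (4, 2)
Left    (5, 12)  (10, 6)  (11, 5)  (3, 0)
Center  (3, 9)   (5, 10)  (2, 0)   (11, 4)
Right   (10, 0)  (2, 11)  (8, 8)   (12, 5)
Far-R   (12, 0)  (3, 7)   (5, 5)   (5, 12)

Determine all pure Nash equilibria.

(Far-L, Left): Shop 1 can switch to Left (0 → 5). Not NE.
(Far-L, Center): Shop 1 can switch to Left (0 → 10). Not NE.
(Far-L, Right): Shop 1 can switch to Left (3 → 11). Not NE.
(Far-L, Far-R): Shop 1 can switch to Center (4 → 11). Not NE.
(Left, Left): Shop 1 can switch to Right (5 → 10). Not NE.
(Left, Center): Shop 2 can switch to Left (6 → 12). Not NE.
(Left, Right): Shop 2 can switch to Left (5 → 12). Not NE.
(Left, Far-R): Shop 1 can switch to Far-L (3 → 4). Not NE.
(The remaining 12 profiles each have a profitable deviation by the same check.)

none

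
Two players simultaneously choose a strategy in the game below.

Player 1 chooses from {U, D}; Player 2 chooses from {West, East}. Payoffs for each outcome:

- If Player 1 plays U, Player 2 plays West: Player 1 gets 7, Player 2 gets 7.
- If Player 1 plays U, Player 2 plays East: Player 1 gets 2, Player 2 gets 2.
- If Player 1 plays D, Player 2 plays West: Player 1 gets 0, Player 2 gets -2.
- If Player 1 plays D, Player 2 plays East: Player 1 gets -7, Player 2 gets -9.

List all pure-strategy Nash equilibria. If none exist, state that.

The unique pure-strategy Nash equilibrium is (U, West).

Player 1 against West: payoffs 7, 0 → best response U.
Player 1 against East: payoffs 2, -7 → best response U.
Player 2 against U: payoffs 7, 2 → best response West.
Player 2 against D: payoffs -2, -9 → best response West.
Mutual best responses: (U, West).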